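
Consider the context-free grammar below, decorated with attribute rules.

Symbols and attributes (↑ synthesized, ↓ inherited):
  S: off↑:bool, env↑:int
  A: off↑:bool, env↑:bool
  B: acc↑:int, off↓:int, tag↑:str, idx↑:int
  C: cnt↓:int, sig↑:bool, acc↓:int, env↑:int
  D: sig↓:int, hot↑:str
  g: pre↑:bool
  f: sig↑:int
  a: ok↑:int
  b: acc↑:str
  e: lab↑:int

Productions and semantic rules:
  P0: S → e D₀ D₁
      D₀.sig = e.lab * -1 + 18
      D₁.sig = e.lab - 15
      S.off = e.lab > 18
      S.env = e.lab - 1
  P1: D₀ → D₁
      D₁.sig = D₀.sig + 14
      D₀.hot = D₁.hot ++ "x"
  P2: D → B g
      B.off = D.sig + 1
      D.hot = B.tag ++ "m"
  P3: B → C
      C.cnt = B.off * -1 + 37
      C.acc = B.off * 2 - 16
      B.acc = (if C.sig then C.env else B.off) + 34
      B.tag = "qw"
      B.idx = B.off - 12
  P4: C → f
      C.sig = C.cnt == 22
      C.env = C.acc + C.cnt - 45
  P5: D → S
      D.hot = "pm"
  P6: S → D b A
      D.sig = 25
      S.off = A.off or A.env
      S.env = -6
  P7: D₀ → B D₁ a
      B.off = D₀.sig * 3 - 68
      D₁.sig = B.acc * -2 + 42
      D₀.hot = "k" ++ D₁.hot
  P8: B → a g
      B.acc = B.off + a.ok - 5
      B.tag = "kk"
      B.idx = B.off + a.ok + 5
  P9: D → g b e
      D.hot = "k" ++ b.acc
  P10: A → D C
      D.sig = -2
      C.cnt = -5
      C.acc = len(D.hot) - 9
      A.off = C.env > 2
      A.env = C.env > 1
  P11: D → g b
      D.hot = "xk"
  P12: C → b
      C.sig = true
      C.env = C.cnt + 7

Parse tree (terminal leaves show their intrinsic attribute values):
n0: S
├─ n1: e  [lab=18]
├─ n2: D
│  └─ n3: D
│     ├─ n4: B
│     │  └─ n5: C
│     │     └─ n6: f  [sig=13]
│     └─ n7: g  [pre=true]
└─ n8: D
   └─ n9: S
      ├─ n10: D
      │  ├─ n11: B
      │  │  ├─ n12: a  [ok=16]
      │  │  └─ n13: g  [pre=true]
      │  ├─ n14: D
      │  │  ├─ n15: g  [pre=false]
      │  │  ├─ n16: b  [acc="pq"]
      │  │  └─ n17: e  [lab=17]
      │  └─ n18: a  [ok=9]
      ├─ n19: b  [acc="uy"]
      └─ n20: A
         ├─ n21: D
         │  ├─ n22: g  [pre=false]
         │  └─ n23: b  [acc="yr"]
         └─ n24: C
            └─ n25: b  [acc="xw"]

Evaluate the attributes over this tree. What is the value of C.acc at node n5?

14

1. n1.lab = 18  [terminal]
2. n2.sig = 0  [e.lab * -1 + 18]
3. n3.sig = 14  [D₀.sig + 14]
4. n4.off = 15  [D.sig + 1]
5. n5.cnt = 22  [B.off * -1 + 37]
6. n5.acc = 14  [B.off * 2 - 16]
7. n6.sig = 13  [terminal]
8. n5.sig = true  [C.cnt == 22]
9. n5.env = -9  [C.acc + C.cnt - 45]
10. n4.acc = 25  [(if C.sig then C.env else B.off) + 34]
11. n4.tag = "qw"  ["qw"]
12. n4.idx = 3  [B.off - 12]
13. n7.pre = true  [terminal]
14. n3.hot = "qwm"  [B.tag ++ "m"]
15. n2.hot = "qwmx"  [D₁.hot ++ "x"]
16. n8.sig = 3  [e.lab - 15]
17. n10.sig = 25  [25]
18. n11.off = 7  [D₀.sig * 3 - 68]
19. n12.ok = 16  [terminal]
20. n13.pre = true  [terminal]
21. n11.acc = 18  [B.off + a.ok - 5]
22. n11.tag = "kk"  ["kk"]
23. n11.idx = 28  [B.off + a.ok + 5]
24. n14.sig = 6  [B.acc * -2 + 42]
25. n15.pre = false  [terminal]
26. n16.acc = "pq"  [terminal]
27. n17.lab = 17  [terminal]
28. n14.hot = "kpq"  ["k" ++ b.acc]
29. n18.ok = 9  [terminal]
30. n10.hot = "kkpq"  ["k" ++ D₁.hot]
31. n19.acc = "uy"  [terminal]
32. n21.sig = -2  [-2]
33. n22.pre = false  [terminal]
34. n23.acc = "yr"  [terminal]
35. n21.hot = "xk"  ["xk"]
36. n24.cnt = -5  [-5]
37. n24.acc = -7  [len(D.hot) - 9]
38. n25.acc = "xw"  [terminal]
39. n24.sig = true  [true]
40. n24.env = 2  [C.cnt + 7]
41. n20.off = false  [C.env > 2]
42. n20.env = true  [C.env > 1]
43. n9.off = true  [A.off or A.env]
44. n9.env = -6  [-6]
45. n8.hot = "pm"  ["pm"]
46. n0.off = false  [e.lab > 18]
47. n0.env = 17  [e.lab - 1]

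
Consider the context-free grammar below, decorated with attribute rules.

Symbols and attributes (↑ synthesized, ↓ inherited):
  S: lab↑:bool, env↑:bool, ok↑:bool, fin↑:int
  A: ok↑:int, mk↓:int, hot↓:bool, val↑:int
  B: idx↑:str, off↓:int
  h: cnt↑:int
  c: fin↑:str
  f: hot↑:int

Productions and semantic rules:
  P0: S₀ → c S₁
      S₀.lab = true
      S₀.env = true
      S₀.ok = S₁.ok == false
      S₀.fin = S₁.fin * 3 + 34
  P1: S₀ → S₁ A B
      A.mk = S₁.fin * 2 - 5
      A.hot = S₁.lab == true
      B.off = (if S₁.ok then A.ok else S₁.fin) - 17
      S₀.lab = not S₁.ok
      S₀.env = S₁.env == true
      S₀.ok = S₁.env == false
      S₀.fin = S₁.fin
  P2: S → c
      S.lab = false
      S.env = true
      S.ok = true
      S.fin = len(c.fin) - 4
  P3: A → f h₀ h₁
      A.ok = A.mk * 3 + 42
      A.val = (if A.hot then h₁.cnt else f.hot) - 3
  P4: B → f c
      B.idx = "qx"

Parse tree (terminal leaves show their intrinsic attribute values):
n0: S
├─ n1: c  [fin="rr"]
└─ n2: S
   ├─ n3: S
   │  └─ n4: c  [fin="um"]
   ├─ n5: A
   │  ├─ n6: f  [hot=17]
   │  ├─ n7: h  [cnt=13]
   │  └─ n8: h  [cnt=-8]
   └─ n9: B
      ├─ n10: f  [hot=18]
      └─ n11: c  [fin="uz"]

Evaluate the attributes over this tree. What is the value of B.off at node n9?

1. n1.fin = "rr"  [terminal]
2. n4.fin = "um"  [terminal]
3. n3.lab = false  [false]
4. n3.env = true  [true]
5. n3.ok = true  [true]
6. n3.fin = -2  [len(c.fin) - 4]
7. n5.mk = -9  [S₁.fin * 2 - 5]
8. n5.hot = false  [S₁.lab == true]
9. n6.hot = 17  [terminal]
10. n7.cnt = 13  [terminal]
11. n8.cnt = -8  [terminal]
12. n5.ok = 15  [A.mk * 3 + 42]
13. n5.val = 14  [(if A.hot then h₁.cnt else f.hot) - 3]
14. n9.off = -2  [(if S₁.ok then A.ok else S₁.fin) - 17]
15. n10.hot = 18  [terminal]
16. n11.fin = "uz"  [terminal]
17. n9.idx = "qx"  ["qx"]
18. n2.lab = false  [not S₁.ok]
19. n2.env = true  [S₁.env == true]
20. n2.ok = false  [S₁.env == false]
21. n2.fin = -2  [S₁.fin]
22. n0.lab = true  [true]
23. n0.env = true  [true]
24. n0.ok = true  [S₁.ok == false]
25. n0.fin = 28  [S₁.fin * 3 + 34]

-2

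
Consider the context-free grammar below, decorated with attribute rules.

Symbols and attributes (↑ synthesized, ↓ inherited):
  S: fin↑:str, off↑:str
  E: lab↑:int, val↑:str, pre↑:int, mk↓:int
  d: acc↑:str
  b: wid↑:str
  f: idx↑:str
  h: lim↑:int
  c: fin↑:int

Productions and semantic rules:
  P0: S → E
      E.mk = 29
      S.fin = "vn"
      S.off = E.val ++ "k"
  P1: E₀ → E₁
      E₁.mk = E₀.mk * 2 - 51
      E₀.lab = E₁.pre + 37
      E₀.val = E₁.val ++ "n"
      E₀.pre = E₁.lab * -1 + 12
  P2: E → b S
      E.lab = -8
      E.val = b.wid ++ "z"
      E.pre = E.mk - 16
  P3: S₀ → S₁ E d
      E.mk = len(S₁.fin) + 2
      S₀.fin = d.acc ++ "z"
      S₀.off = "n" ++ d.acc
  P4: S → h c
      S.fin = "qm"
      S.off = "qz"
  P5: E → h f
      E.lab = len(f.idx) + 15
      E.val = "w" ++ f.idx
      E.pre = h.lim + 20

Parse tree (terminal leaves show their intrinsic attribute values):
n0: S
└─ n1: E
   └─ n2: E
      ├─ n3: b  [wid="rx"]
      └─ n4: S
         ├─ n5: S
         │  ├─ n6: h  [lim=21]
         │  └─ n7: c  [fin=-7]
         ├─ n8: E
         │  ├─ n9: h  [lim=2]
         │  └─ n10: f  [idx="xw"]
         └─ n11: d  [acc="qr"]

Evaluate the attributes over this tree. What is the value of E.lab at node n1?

28

1. n1.mk = 29  [29]
2. n2.mk = 7  [E₀.mk * 2 - 51]
3. n3.wid = "rx"  [terminal]
4. n6.lim = 21  [terminal]
5. n7.fin = -7  [terminal]
6. n5.fin = "qm"  ["qm"]
7. n5.off = "qz"  ["qz"]
8. n8.mk = 4  [len(S₁.fin) + 2]
9. n9.lim = 2  [terminal]
10. n10.idx = "xw"  [terminal]
11. n8.lab = 17  [len(f.idx) + 15]
12. n8.val = "wxw"  ["w" ++ f.idx]
13. n8.pre = 22  [h.lim + 20]
14. n11.acc = "qr"  [terminal]
15. n4.fin = "qrz"  [d.acc ++ "z"]
16. n4.off = "nqr"  ["n" ++ d.acc]
17. n2.lab = -8  [-8]
18. n2.val = "rxz"  [b.wid ++ "z"]
19. n2.pre = -9  [E.mk - 16]
20. n1.lab = 28  [E₁.pre + 37]
21. n1.val = "rxzn"  [E₁.val ++ "n"]
22. n1.pre = 20  [E₁.lab * -1 + 12]
23. n0.fin = "vn"  ["vn"]
24. n0.off = "rxznk"  [E.val ++ "k"]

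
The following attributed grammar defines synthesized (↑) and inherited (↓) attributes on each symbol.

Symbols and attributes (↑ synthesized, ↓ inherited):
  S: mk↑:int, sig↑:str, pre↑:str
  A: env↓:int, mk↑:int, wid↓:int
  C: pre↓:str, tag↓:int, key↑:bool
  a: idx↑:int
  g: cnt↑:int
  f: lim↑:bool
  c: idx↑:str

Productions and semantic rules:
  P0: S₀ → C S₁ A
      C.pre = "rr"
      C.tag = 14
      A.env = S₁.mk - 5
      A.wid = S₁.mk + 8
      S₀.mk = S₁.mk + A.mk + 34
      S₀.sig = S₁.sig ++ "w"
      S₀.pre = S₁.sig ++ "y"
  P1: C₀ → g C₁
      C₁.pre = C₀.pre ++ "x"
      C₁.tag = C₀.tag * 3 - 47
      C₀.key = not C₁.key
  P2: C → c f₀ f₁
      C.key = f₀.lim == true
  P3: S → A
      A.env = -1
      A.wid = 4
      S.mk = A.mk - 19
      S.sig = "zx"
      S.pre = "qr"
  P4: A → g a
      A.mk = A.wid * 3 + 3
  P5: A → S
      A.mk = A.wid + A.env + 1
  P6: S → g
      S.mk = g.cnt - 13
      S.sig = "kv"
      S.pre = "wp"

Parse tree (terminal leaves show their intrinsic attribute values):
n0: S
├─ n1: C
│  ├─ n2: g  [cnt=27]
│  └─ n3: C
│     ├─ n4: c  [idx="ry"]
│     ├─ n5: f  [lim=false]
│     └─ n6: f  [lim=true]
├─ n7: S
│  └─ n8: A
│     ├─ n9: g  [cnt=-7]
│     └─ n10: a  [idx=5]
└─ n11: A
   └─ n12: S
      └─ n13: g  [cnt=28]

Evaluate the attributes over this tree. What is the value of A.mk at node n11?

-4

1. n1.pre = "rr"  ["rr"]
2. n1.tag = 14  [14]
3. n2.cnt = 27  [terminal]
4. n3.pre = "rrx"  [C₀.pre ++ "x"]
5. n3.tag = -5  [C₀.tag * 3 - 47]
6. n4.idx = "ry"  [terminal]
7. n5.lim = false  [terminal]
8. n6.lim = true  [terminal]
9. n3.key = false  [f₀.lim == true]
10. n1.key = true  [not C₁.key]
11. n8.env = -1  [-1]
12. n8.wid = 4  [4]
13. n9.cnt = -7  [terminal]
14. n10.idx = 5  [terminal]
15. n8.mk = 15  [A.wid * 3 + 3]
16. n7.mk = -4  [A.mk - 19]
17. n7.sig = "zx"  ["zx"]
18. n7.pre = "qr"  ["qr"]
19. n11.env = -9  [S₁.mk - 5]
20. n11.wid = 4  [S₁.mk + 8]
21. n13.cnt = 28  [terminal]
22. n12.mk = 15  [g.cnt - 13]
23. n12.sig = "kv"  ["kv"]
24. n12.pre = "wp"  ["wp"]
25. n11.mk = -4  [A.wid + A.env + 1]
26. n0.mk = 26  [S₁.mk + A.mk + 34]
27. n0.sig = "zxw"  [S₁.sig ++ "w"]
28. n0.pre = "zxy"  [S₁.sig ++ "y"]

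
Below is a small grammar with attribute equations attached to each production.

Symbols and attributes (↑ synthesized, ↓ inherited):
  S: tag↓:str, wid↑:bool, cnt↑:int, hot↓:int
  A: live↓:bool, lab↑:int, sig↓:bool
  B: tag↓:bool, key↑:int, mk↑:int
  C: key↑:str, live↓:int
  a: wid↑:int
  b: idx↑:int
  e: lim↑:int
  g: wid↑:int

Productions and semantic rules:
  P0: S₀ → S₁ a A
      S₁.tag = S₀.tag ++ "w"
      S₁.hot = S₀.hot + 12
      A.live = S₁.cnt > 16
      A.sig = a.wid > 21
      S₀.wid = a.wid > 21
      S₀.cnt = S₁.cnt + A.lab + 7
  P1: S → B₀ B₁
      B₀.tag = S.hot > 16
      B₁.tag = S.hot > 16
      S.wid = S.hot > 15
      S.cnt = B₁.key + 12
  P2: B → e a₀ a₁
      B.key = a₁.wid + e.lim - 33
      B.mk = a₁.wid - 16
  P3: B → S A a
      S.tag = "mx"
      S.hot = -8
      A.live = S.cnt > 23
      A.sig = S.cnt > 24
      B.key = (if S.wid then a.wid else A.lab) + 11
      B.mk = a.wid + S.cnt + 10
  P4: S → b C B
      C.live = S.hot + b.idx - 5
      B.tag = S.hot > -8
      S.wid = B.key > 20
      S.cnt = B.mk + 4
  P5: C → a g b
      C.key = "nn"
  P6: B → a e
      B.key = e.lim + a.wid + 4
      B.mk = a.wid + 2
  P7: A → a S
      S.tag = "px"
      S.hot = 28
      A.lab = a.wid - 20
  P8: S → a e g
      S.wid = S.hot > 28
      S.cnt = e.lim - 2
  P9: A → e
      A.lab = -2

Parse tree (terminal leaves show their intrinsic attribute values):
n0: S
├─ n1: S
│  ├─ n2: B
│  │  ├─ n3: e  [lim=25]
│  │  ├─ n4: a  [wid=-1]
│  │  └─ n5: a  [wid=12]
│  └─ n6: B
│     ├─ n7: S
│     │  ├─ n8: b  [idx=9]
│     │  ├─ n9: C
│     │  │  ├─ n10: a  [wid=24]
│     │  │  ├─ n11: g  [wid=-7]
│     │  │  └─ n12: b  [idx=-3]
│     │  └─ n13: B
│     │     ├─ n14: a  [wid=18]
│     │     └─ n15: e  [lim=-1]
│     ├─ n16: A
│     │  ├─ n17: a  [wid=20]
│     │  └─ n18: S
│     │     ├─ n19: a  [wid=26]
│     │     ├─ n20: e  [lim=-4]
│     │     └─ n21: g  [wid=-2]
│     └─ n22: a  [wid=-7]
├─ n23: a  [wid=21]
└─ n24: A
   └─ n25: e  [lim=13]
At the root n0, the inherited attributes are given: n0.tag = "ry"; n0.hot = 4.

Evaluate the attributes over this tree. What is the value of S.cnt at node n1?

16

1. n0.tag = "ry"  [given at root]
2. n0.hot = 4  [given at root]
3. n1.tag = "ryw"  [S₀.tag ++ "w"]
4. n1.hot = 16  [S₀.hot + 12]
5. n2.tag = false  [S.hot > 16]
6. n3.lim = 25  [terminal]
7. n4.wid = -1  [terminal]
8. n5.wid = 12  [terminal]
9. n2.key = 4  [a₁.wid + e.lim - 33]
10. n2.mk = -4  [a₁.wid - 16]
11. n6.tag = false  [S.hot > 16]
12. n7.tag = "mx"  ["mx"]
13. n7.hot = -8  [-8]
14. n8.idx = 9  [terminal]
15. n9.live = -4  [S.hot + b.idx - 5]
16. n10.wid = 24  [terminal]
17. n11.wid = -7  [terminal]
18. n12.idx = -3  [terminal]
19. n9.key = "nn"  ["nn"]
20. n13.tag = false  [S.hot > -8]
21. n14.wid = 18  [terminal]
22. n15.lim = -1  [terminal]
23. n13.key = 21  [e.lim + a.wid + 4]
24. n13.mk = 20  [a.wid + 2]
25. n7.wid = true  [B.key > 20]
26. n7.cnt = 24  [B.mk + 4]
27. n16.live = true  [S.cnt > 23]
28. n16.sig = false  [S.cnt > 24]
29. n17.wid = 20  [terminal]
30. n18.tag = "px"  ["px"]
31. n18.hot = 28  [28]
32. n19.wid = 26  [terminal]
33. n20.lim = -4  [terminal]
34. n21.wid = -2  [terminal]
35. n18.wid = false  [S.hot > 28]
36. n18.cnt = -6  [e.lim - 2]
37. n16.lab = 0  [a.wid - 20]
38. n22.wid = -7  [terminal]
39. n6.key = 4  [(if S.wid then a.wid else A.lab) + 11]
40. n6.mk = 27  [a.wid + S.cnt + 10]
41. n1.wid = true  [S.hot > 15]
42. n1.cnt = 16  [B₁.key + 12]
43. n23.wid = 21  [terminal]
44. n24.live = false  [S₁.cnt > 16]
45. n24.sig = false  [a.wid > 21]
46. n25.lim = 13  [terminal]
47. n24.lab = -2  [-2]
48. n0.wid = false  [a.wid > 21]
49. n0.cnt = 21  [S₁.cnt + A.lab + 7]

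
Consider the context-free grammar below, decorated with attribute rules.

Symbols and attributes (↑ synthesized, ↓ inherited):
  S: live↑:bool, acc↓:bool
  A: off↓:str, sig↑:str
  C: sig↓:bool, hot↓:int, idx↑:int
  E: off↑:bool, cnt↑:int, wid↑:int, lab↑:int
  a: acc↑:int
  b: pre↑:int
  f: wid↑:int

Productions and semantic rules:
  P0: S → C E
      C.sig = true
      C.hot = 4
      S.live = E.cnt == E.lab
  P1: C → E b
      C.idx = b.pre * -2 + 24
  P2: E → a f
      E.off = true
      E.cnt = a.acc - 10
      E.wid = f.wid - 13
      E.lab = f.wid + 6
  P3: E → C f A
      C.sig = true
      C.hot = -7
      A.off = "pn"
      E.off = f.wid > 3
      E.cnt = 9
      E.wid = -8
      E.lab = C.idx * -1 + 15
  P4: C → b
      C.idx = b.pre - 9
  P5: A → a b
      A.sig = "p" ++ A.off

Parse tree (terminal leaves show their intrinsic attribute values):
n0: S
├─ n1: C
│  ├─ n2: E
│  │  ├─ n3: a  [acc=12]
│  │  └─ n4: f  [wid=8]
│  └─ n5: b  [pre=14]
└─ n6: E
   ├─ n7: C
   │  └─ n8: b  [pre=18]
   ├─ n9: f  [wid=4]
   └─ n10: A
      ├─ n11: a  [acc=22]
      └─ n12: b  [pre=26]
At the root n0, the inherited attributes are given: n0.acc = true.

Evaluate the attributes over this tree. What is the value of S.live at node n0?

1. n0.acc = true  [given at root]
2. n1.sig = true  [true]
3. n1.hot = 4  [4]
4. n3.acc = 12  [terminal]
5. n4.wid = 8  [terminal]
6. n2.off = true  [true]
7. n2.cnt = 2  [a.acc - 10]
8. n2.wid = -5  [f.wid - 13]
9. n2.lab = 14  [f.wid + 6]
10. n5.pre = 14  [terminal]
11. n1.idx = -4  [b.pre * -2 + 24]
12. n7.sig = true  [true]
13. n7.hot = -7  [-7]
14. n8.pre = 18  [terminal]
15. n7.idx = 9  [b.pre - 9]
16. n9.wid = 4  [terminal]
17. n10.off = "pn"  ["pn"]
18. n11.acc = 22  [terminal]
19. n12.pre = 26  [terminal]
20. n10.sig = "ppn"  ["p" ++ A.off]
21. n6.off = true  [f.wid > 3]
22. n6.cnt = 9  [9]
23. n6.wid = -8  [-8]
24. n6.lab = 6  [C.idx * -1 + 15]
25. n0.live = false  [E.cnt == E.lab]

false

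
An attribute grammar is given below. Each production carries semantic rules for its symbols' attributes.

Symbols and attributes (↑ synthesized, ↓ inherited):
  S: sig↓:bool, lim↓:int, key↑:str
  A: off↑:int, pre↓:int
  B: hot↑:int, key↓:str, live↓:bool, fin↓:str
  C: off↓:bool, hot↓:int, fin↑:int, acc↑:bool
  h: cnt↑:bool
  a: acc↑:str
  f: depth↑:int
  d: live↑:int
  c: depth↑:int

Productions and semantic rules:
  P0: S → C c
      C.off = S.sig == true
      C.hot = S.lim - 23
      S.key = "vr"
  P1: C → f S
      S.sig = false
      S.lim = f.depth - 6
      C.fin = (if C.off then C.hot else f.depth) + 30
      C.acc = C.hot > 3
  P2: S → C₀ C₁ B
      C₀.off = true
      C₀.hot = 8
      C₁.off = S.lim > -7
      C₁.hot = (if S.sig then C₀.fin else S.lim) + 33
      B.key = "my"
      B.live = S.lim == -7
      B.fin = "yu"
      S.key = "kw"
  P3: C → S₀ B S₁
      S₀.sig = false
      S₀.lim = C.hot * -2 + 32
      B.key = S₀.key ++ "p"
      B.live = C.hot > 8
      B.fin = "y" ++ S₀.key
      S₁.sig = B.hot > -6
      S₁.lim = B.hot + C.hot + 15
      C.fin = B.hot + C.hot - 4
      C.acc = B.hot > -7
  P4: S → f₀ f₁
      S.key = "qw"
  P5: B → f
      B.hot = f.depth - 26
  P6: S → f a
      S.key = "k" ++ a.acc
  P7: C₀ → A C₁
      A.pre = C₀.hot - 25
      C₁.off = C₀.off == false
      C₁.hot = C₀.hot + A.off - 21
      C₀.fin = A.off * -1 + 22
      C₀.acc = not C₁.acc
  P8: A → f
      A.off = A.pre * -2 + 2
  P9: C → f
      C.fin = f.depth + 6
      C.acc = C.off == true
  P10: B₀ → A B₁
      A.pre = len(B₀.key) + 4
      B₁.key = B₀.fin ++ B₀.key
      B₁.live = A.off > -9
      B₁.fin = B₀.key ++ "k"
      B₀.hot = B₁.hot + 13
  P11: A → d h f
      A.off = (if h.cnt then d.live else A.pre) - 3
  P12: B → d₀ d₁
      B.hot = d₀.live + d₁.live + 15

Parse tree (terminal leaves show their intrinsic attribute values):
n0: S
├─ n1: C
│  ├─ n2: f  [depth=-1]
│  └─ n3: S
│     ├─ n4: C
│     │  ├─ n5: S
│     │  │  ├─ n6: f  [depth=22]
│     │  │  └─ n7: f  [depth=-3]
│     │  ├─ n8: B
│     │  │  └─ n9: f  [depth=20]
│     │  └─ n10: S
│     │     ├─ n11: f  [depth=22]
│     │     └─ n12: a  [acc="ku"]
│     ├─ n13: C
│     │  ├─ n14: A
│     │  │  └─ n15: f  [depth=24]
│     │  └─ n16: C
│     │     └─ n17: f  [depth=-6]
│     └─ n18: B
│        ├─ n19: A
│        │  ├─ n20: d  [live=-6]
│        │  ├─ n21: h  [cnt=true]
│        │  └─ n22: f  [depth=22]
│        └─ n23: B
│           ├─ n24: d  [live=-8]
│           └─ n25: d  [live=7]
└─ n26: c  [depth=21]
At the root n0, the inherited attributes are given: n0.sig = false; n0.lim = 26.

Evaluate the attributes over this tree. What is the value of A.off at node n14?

0

1. n0.sig = false  [given at root]
2. n0.lim = 26  [given at root]
3. n1.off = false  [S.sig == true]
4. n1.hot = 3  [S.lim - 23]
5. n2.depth = -1  [terminal]
6. n3.sig = false  [false]
7. n3.lim = -7  [f.depth - 6]
8. n4.off = true  [true]
9. n4.hot = 8  [8]
10. n5.sig = false  [false]
11. n5.lim = 16  [C.hot * -2 + 32]
12. n6.depth = 22  [terminal]
13. n7.depth = -3  [terminal]
14. n5.key = "qw"  ["qw"]
15. n8.key = "qwp"  [S₀.key ++ "p"]
16. n8.live = false  [C.hot > 8]
17. n8.fin = "yqw"  ["y" ++ S₀.key]
18. n9.depth = 20  [terminal]
19. n8.hot = -6  [f.depth - 26]
20. n10.sig = false  [B.hot > -6]
21. n10.lim = 17  [B.hot + C.hot + 15]
22. n11.depth = 22  [terminal]
23. n12.acc = "ku"  [terminal]
24. n10.key = "kku"  ["k" ++ a.acc]
25. n4.fin = -2  [B.hot + C.hot - 4]
26. n4.acc = true  [B.hot > -7]
27. n13.off = false  [S.lim > -7]
28. n13.hot = 26  [(if S.sig then C₀.fin else S.lim) + 33]
29. n14.pre = 1  [C₀.hot - 25]
30. n15.depth = 24  [terminal]
31. n14.off = 0  [A.pre * -2 + 2]
32. n16.off = true  [C₀.off == false]
33. n16.hot = 5  [C₀.hot + A.off - 21]
34. n17.depth = -6  [terminal]
35. n16.fin = 0  [f.depth + 6]
36. n16.acc = true  [C.off == true]
37. n13.fin = 22  [A.off * -1 + 22]
38. n13.acc = false  [not C₁.acc]
39. n18.key = "my"  ["my"]
40. n18.live = true  [S.lim == -7]
41. n18.fin = "yu"  ["yu"]
42. n19.pre = 6  [len(B₀.key) + 4]
43. n20.live = -6  [terminal]
44. n21.cnt = true  [terminal]
45. n22.depth = 22  [terminal]
46. n19.off = -9  [(if h.cnt then d.live else A.pre) - 3]
47. n23.key = "yumy"  [B₀.fin ++ B₀.key]
48. n23.live = false  [A.off > -9]
49. n23.fin = "myk"  [B₀.key ++ "k"]
50. n24.live = -8  [terminal]
51. n25.live = 7  [terminal]
52. n23.hot = 14  [d₀.live + d₁.live + 15]
53. n18.hot = 27  [B₁.hot + 13]
54. n3.key = "kw"  ["kw"]
55. n1.fin = 29  [(if C.off then C.hot else f.depth) + 30]
56. n1.acc = false  [C.hot > 3]
57. n26.depth = 21  [terminal]
58. n0.key = "vr"  ["vr"]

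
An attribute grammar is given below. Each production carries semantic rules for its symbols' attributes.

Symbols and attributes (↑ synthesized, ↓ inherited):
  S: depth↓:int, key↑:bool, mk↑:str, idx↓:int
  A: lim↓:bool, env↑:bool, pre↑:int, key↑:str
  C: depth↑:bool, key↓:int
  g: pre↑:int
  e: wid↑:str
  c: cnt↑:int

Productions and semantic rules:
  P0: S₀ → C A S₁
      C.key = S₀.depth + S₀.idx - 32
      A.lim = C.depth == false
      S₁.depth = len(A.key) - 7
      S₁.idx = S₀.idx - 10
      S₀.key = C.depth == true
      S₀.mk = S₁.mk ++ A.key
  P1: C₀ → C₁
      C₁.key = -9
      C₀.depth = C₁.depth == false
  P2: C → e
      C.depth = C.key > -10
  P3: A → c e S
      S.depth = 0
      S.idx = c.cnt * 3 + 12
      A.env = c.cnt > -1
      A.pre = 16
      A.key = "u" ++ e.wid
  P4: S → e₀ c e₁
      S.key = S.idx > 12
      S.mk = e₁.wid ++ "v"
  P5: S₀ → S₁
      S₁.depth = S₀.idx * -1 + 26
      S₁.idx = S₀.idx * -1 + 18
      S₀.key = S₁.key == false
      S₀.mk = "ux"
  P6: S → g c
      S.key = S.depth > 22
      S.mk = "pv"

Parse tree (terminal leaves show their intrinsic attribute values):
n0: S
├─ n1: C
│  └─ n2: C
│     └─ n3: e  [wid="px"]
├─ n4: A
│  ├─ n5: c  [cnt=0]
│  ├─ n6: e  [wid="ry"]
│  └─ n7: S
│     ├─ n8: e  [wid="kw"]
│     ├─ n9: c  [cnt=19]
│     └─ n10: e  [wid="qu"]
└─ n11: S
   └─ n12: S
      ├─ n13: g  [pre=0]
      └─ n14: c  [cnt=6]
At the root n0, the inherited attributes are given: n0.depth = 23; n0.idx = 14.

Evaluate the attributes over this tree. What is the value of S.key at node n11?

1. n0.depth = 23  [given at root]
2. n0.idx = 14  [given at root]
3. n1.key = 5  [S₀.depth + S₀.idx - 32]
4. n2.key = -9  [-9]
5. n3.wid = "px"  [terminal]
6. n2.depth = true  [C.key > -10]
7. n1.depth = false  [C₁.depth == false]
8. n4.lim = true  [C.depth == false]
9. n5.cnt = 0  [terminal]
10. n6.wid = "ry"  [terminal]
11. n7.depth = 0  [0]
12. n7.idx = 12  [c.cnt * 3 + 12]
13. n8.wid = "kw"  [terminal]
14. n9.cnt = 19  [terminal]
15. n10.wid = "qu"  [terminal]
16. n7.key = false  [S.idx > 12]
17. n7.mk = "quv"  [e₁.wid ++ "v"]
18. n4.env = true  [c.cnt > -1]
19. n4.pre = 16  [16]
20. n4.key = "ury"  ["u" ++ e.wid]
21. n11.depth = -4  [len(A.key) - 7]
22. n11.idx = 4  [S₀.idx - 10]
23. n12.depth = 22  [S₀.idx * -1 + 26]
24. n12.idx = 14  [S₀.idx * -1 + 18]
25. n13.pre = 0  [terminal]
26. n14.cnt = 6  [terminal]
27. n12.key = false  [S.depth > 22]
28. n12.mk = "pv"  ["pv"]
29. n11.key = true  [S₁.key == false]
30. n11.mk = "ux"  ["ux"]
31. n0.key = false  [C.depth == true]
32. n0.mk = "uxury"  [S₁.mk ++ A.key]

true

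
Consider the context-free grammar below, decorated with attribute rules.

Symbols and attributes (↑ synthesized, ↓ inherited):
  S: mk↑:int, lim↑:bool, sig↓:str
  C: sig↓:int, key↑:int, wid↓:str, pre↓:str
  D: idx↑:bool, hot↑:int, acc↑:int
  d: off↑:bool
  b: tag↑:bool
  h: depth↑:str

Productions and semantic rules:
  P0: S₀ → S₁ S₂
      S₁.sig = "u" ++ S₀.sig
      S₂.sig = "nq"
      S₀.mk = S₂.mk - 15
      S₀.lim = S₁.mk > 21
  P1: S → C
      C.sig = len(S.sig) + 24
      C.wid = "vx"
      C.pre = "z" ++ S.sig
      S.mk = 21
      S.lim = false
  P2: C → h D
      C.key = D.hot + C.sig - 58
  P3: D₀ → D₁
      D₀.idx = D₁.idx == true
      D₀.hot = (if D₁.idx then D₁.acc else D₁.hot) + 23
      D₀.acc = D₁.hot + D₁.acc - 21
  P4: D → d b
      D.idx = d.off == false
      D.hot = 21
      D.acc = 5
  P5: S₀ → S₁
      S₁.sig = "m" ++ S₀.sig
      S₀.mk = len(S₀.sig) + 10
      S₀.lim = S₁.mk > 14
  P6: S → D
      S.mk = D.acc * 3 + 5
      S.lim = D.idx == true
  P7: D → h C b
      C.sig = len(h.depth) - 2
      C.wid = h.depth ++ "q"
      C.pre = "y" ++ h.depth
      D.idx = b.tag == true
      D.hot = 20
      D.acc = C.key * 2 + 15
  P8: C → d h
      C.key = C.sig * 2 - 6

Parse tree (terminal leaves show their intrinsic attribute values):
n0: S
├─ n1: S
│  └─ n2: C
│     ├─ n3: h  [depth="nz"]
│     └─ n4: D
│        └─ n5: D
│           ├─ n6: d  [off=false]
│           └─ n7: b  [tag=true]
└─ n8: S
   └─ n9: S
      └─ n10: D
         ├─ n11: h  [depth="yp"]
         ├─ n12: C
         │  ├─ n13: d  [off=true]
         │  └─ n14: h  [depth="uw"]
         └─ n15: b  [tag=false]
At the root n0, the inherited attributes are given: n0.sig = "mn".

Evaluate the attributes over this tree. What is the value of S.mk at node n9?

1. n0.sig = "mn"  [given at root]
2. n1.sig = "umn"  ["u" ++ S₀.sig]
3. n2.sig = 27  [len(S.sig) + 24]
4. n2.wid = "vx"  ["vx"]
5. n2.pre = "zumn"  ["z" ++ S.sig]
6. n3.depth = "nz"  [terminal]
7. n6.off = false  [terminal]
8. n7.tag = true  [terminal]
9. n5.idx = true  [d.off == false]
10. n5.hot = 21  [21]
11. n5.acc = 5  [5]
12. n4.idx = true  [D₁.idx == true]
13. n4.hot = 28  [(if D₁.idx then D₁.acc else D₁.hot) + 23]
14. n4.acc = 5  [D₁.hot + D₁.acc - 21]
15. n2.key = -3  [D.hot + C.sig - 58]
16. n1.mk = 21  [21]
17. n1.lim = false  [false]
18. n8.sig = "nq"  ["nq"]
19. n9.sig = "mnq"  ["m" ++ S₀.sig]
20. n11.depth = "yp"  [terminal]
21. n12.sig = 0  [len(h.depth) - 2]
22. n12.wid = "ypq"  [h.depth ++ "q"]
23. n12.pre = "yyp"  ["y" ++ h.depth]
24. n13.off = true  [terminal]
25. n14.depth = "uw"  [terminal]
26. n12.key = -6  [C.sig * 2 - 6]
27. n15.tag = false  [terminal]
28. n10.idx = false  [b.tag == true]
29. n10.hot = 20  [20]
30. n10.acc = 3  [C.key * 2 + 15]
31. n9.mk = 14  [D.acc * 3 + 5]
32. n9.lim = false  [D.idx == true]
33. n8.mk = 12  [len(S₀.sig) + 10]
34. n8.lim = false  [S₁.mk > 14]
35. n0.mk = -3  [S₂.mk - 15]
36. n0.lim = false  [S₁.mk > 21]

14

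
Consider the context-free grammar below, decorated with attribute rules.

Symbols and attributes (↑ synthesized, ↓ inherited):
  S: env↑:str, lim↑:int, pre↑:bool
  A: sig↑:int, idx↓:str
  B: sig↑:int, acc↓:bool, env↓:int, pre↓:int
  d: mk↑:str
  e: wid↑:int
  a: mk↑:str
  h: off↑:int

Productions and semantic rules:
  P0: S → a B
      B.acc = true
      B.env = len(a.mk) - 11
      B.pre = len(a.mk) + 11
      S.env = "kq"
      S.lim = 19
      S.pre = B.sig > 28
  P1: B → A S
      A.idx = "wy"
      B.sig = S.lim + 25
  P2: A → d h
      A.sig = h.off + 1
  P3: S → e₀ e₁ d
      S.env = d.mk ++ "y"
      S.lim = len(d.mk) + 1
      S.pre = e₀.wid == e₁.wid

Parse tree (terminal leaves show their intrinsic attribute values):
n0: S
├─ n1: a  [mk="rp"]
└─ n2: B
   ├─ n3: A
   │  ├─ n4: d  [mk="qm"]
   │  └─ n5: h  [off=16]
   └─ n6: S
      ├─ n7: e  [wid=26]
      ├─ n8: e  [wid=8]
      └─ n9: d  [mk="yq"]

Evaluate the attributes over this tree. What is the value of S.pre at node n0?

false

1. n1.mk = "rp"  [terminal]
2. n2.acc = true  [true]
3. n2.env = -9  [len(a.mk) - 11]
4. n2.pre = 13  [len(a.mk) + 11]
5. n3.idx = "wy"  ["wy"]
6. n4.mk = "qm"  [terminal]
7. n5.off = 16  [terminal]
8. n3.sig = 17  [h.off + 1]
9. n7.wid = 26  [terminal]
10. n8.wid = 8  [terminal]
11. n9.mk = "yq"  [terminal]
12. n6.env = "yqy"  [d.mk ++ "y"]
13. n6.lim = 3  [len(d.mk) + 1]
14. n6.pre = false  [e₀.wid == e₁.wid]
15. n2.sig = 28  [S.lim + 25]
16. n0.env = "kq"  ["kq"]
17. n0.lim = 19  [19]
18. n0.pre = false  [B.sig > 28]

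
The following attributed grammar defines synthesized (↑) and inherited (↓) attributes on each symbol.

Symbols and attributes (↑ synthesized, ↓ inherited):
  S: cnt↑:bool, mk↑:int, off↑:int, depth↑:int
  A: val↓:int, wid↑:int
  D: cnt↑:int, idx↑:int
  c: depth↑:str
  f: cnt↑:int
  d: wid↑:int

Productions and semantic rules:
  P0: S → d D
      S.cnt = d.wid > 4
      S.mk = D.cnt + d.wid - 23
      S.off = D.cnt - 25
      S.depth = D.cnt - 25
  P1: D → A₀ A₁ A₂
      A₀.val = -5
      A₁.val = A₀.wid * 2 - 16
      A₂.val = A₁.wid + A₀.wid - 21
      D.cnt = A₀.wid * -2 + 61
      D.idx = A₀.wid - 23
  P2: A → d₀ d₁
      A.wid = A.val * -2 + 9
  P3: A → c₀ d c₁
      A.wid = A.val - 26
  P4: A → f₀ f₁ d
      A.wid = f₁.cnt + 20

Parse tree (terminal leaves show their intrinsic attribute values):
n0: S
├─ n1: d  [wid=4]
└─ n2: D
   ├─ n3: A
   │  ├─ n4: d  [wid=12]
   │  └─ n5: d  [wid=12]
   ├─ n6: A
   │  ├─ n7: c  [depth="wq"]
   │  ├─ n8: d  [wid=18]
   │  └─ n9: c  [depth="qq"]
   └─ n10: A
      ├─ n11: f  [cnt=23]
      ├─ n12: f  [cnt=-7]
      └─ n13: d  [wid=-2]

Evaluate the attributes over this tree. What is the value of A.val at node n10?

1. n1.wid = 4  [terminal]
2. n3.val = -5  [-5]
3. n4.wid = 12  [terminal]
4. n5.wid = 12  [terminal]
5. n3.wid = 19  [A.val * -2 + 9]
6. n6.val = 22  [A₀.wid * 2 - 16]
7. n7.depth = "wq"  [terminal]
8. n8.wid = 18  [terminal]
9. n9.depth = "qq"  [terminal]
10. n6.wid = -4  [A.val - 26]
11. n10.val = -6  [A₁.wid + A₀.wid - 21]
12. n11.cnt = 23  [terminal]
13. n12.cnt = -7  [terminal]
14. n13.wid = -2  [terminal]
15. n10.wid = 13  [f₁.cnt + 20]
16. n2.cnt = 23  [A₀.wid * -2 + 61]
17. n2.idx = -4  [A₀.wid - 23]
18. n0.cnt = false  [d.wid > 4]
19. n0.mk = 4  [D.cnt + d.wid - 23]
20. n0.off = -2  [D.cnt - 25]
21. n0.depth = -2  [D.cnt - 25]

-6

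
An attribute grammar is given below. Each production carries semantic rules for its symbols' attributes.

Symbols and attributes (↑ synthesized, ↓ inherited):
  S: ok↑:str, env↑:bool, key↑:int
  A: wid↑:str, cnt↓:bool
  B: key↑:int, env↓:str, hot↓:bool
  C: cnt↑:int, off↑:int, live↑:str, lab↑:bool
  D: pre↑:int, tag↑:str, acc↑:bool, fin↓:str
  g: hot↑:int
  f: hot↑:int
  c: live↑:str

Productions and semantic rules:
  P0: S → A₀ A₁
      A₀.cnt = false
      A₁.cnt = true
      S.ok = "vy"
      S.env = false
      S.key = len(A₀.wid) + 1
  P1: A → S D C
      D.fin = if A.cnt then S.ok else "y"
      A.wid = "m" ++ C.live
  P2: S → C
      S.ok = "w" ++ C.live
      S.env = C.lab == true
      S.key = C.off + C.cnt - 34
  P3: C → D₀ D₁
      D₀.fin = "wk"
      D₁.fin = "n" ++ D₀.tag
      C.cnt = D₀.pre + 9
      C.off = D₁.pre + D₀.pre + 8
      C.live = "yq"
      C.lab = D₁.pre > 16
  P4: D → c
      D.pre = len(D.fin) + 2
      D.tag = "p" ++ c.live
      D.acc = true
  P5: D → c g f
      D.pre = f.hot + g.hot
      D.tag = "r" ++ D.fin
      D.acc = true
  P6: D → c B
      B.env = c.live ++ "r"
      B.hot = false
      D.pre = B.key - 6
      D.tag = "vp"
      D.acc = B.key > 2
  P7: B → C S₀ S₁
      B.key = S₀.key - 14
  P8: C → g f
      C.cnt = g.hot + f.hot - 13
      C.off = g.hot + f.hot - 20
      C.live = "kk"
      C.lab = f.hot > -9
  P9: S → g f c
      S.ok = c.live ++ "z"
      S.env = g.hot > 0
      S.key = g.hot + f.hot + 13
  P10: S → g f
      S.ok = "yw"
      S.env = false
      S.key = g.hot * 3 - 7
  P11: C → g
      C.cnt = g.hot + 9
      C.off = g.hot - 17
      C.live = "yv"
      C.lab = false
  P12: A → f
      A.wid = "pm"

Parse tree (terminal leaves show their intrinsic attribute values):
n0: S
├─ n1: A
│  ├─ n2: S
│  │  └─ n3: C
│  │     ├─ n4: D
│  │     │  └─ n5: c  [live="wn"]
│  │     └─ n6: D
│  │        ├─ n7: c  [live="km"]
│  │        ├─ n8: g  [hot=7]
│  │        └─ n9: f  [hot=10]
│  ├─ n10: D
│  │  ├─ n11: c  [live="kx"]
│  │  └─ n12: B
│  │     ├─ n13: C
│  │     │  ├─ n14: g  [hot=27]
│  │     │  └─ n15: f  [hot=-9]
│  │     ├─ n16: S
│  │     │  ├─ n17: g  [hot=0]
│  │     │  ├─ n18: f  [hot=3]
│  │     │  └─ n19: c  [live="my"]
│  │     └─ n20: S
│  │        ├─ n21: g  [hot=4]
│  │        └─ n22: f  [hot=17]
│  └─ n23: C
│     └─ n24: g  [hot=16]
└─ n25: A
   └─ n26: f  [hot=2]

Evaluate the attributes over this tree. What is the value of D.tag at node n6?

"rnpwn"

1. n1.cnt = false  [false]
2. n4.fin = "wk"  ["wk"]
3. n5.live = "wn"  [terminal]
4. n4.pre = 4  [len(D.fin) + 2]
5. n4.tag = "pwn"  ["p" ++ c.live]
6. n4.acc = true  [true]
7. n6.fin = "npwn"  ["n" ++ D₀.tag]
8. n7.live = "km"  [terminal]
9. n8.hot = 7  [terminal]
10. n9.hot = 10  [terminal]
11. n6.pre = 17  [f.hot + g.hot]
12. n6.tag = "rnpwn"  ["r" ++ D.fin]
13. n6.acc = true  [true]
14. n3.cnt = 13  [D₀.pre + 9]
15. n3.off = 29  [D₁.pre + D₀.pre + 8]
16. n3.live = "yq"  ["yq"]
17. n3.lab = true  [D₁.pre > 16]
18. n2.ok = "wyq"  ["w" ++ C.live]
19. n2.env = true  [C.lab == true]
20. n2.key = 8  [C.off + C.cnt - 34]
21. n10.fin = "y"  [if A.cnt then S.ok else "y"]
22. n11.live = "kx"  [terminal]
23. n12.env = "kxr"  [c.live ++ "r"]
24. n12.hot = false  [false]
25. n14.hot = 27  [terminal]
26. n15.hot = -9  [terminal]
27. n13.cnt = 5  [g.hot + f.hot - 13]
28. n13.off = -2  [g.hot + f.hot - 20]
29. n13.live = "kk"  ["kk"]
30. n13.lab = false  [f.hot > -9]
31. n17.hot = 0  [terminal]
32. n18.hot = 3  [terminal]
33. n19.live = "my"  [terminal]
34. n16.ok = "myz"  [c.live ++ "z"]
35. n16.env = false  [g.hot > 0]
36. n16.key = 16  [g.hot + f.hot + 13]
37. n21.hot = 4  [terminal]
38. n22.hot = 17  [terminal]
39. n20.ok = "yw"  ["yw"]
40. n20.env = false  [false]
41. n20.key = 5  [g.hot * 3 - 7]
42. n12.key = 2  [S₀.key - 14]
43. n10.pre = -4  [B.key - 6]
44. n10.tag = "vp"  ["vp"]
45. n10.acc = false  [B.key > 2]
46. n24.hot = 16  [terminal]
47. n23.cnt = 25  [g.hot + 9]
48. n23.off = -1  [g.hot - 17]
49. n23.live = "yv"  ["yv"]
50. n23.lab = false  [false]
51. n1.wid = "myv"  ["m" ++ C.live]
52. n25.cnt = true  [true]
53. n26.hot = 2  [terminal]
54. n25.wid = "pm"  ["pm"]
55. n0.ok = "vy"  ["vy"]
56. n0.env = false  [false]
57. n0.key = 4  [len(A₀.wid) + 1]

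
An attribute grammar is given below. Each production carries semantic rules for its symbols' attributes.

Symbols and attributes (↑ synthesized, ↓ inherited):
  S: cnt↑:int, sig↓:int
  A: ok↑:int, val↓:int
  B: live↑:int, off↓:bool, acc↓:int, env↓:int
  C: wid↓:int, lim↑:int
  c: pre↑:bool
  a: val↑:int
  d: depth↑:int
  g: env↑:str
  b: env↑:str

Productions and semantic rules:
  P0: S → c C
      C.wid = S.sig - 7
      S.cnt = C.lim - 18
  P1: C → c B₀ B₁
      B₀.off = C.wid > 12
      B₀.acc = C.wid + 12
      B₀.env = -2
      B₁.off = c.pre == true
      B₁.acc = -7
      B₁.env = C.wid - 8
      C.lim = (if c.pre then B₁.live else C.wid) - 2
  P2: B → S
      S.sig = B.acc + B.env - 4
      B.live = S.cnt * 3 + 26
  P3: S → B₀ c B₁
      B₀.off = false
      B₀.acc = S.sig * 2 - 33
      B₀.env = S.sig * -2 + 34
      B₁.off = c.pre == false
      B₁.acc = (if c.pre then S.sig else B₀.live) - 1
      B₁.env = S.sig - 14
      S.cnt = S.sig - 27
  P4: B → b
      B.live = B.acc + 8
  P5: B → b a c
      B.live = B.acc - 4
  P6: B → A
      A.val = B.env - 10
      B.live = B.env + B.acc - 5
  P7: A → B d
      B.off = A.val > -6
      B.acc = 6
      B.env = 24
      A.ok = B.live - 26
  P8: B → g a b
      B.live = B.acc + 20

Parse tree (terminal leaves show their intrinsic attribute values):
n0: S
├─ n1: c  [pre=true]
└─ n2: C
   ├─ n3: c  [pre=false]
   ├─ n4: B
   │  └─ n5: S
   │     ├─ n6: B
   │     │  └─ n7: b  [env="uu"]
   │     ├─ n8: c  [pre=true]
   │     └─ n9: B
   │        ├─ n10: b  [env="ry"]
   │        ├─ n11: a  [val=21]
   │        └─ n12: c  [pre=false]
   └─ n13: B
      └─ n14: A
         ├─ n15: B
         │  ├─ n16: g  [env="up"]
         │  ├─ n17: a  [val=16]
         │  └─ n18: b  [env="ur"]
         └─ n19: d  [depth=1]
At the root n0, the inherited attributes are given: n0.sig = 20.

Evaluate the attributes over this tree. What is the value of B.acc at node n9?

18

1. n0.sig = 20  [given at root]
2. n1.pre = true  [terminal]
3. n2.wid = 13  [S.sig - 7]
4. n3.pre = false  [terminal]
5. n4.off = true  [C.wid > 12]
6. n4.acc = 25  [C.wid + 12]
7. n4.env = -2  [-2]
8. n5.sig = 19  [B.acc + B.env - 4]
9. n6.off = false  [false]
10. n6.acc = 5  [S.sig * 2 - 33]
11. n6.env = -4  [S.sig * -2 + 34]
12. n7.env = "uu"  [terminal]
13. n6.live = 13  [B.acc + 8]
14. n8.pre = true  [terminal]
15. n9.off = false  [c.pre == false]
16. n9.acc = 18  [(if c.pre then S.sig else B₀.live) - 1]
17. n9.env = 5  [S.sig - 14]
18. n10.env = "ry"  [terminal]
19. n11.val = 21  [terminal]
20. n12.pre = false  [terminal]
21. n9.live = 14  [B.acc - 4]
22. n5.cnt = -8  [S.sig - 27]
23. n4.live = 2  [S.cnt * 3 + 26]
24. n13.off = false  [c.pre == true]
25. n13.acc = -7  [-7]
26. n13.env = 5  [C.wid - 8]
27. n14.val = -5  [B.env - 10]
28. n15.off = true  [A.val > -6]
29. n15.acc = 6  [6]
30. n15.env = 24  [24]
31. n16.env = "up"  [terminal]
32. n17.val = 16  [terminal]
33. n18.env = "ur"  [terminal]
34. n15.live = 26  [B.acc + 20]
35. n19.depth = 1  [terminal]
36. n14.ok = 0  [B.live - 26]
37. n13.live = -7  [B.env + B.acc - 5]
38. n2.lim = 11  [(if c.pre then B₁.live else C.wid) - 2]
39. n0.cnt = -7  [C.lim - 18]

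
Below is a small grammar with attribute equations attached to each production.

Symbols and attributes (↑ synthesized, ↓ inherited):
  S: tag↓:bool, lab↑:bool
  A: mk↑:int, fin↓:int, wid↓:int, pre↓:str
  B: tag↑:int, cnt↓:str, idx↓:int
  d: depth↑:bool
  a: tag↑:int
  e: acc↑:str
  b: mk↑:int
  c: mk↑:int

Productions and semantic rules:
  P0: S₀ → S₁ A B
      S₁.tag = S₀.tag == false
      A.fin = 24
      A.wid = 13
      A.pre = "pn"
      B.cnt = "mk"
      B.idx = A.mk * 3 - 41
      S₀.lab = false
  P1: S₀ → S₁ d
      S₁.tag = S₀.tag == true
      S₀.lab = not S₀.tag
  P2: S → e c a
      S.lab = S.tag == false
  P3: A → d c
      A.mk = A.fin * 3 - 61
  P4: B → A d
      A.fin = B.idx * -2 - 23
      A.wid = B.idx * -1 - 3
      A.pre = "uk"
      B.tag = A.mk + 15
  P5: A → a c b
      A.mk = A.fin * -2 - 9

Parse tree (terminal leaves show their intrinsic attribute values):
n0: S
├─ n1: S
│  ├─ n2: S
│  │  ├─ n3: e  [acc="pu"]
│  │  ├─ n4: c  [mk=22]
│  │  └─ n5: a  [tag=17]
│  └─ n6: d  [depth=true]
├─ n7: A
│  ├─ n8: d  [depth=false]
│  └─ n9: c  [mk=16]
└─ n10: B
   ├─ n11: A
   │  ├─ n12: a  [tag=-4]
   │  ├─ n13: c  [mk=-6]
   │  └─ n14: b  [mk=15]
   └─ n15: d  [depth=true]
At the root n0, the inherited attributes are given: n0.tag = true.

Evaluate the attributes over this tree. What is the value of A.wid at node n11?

1. n0.tag = true  [given at root]
2. n1.tag = false  [S₀.tag == false]
3. n2.tag = false  [S₀.tag == true]
4. n3.acc = "pu"  [terminal]
5. n4.mk = 22  [terminal]
6. n5.tag = 17  [terminal]
7. n2.lab = true  [S.tag == false]
8. n6.depth = true  [terminal]
9. n1.lab = true  [not S₀.tag]
10. n7.fin = 24  [24]
11. n7.wid = 13  [13]
12. n7.pre = "pn"  ["pn"]
13. n8.depth = false  [terminal]
14. n9.mk = 16  [terminal]
15. n7.mk = 11  [A.fin * 3 - 61]
16. n10.cnt = "mk"  ["mk"]
17. n10.idx = -8  [A.mk * 3 - 41]
18. n11.fin = -7  [B.idx * -2 - 23]
19. n11.wid = 5  [B.idx * -1 - 3]
20. n11.pre = "uk"  ["uk"]
21. n12.tag = -4  [terminal]
22. n13.mk = -6  [terminal]
23. n14.mk = 15  [terminal]
24. n11.mk = 5  [A.fin * -2 - 9]
25. n15.depth = true  [terminal]
26. n10.tag = 20  [A.mk + 15]
27. n0.lab = false  [false]

5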